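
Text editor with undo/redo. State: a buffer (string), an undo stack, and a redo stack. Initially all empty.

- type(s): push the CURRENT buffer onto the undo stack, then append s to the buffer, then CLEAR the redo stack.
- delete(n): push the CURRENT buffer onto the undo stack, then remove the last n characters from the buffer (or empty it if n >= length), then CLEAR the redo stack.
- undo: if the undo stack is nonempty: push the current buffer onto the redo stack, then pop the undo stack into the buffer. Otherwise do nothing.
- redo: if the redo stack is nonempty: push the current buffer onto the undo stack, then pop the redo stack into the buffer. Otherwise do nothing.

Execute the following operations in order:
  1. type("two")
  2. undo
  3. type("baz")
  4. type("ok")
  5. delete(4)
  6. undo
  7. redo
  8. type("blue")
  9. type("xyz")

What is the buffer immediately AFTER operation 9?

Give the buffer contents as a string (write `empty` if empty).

After op 1 (type): buf='two' undo_depth=1 redo_depth=0
After op 2 (undo): buf='(empty)' undo_depth=0 redo_depth=1
After op 3 (type): buf='baz' undo_depth=1 redo_depth=0
After op 4 (type): buf='bazok' undo_depth=2 redo_depth=0
After op 5 (delete): buf='b' undo_depth=3 redo_depth=0
After op 6 (undo): buf='bazok' undo_depth=2 redo_depth=1
After op 7 (redo): buf='b' undo_depth=3 redo_depth=0
After op 8 (type): buf='bblue' undo_depth=4 redo_depth=0
After op 9 (type): buf='bbluexyz' undo_depth=5 redo_depth=0

Answer: bbluexyz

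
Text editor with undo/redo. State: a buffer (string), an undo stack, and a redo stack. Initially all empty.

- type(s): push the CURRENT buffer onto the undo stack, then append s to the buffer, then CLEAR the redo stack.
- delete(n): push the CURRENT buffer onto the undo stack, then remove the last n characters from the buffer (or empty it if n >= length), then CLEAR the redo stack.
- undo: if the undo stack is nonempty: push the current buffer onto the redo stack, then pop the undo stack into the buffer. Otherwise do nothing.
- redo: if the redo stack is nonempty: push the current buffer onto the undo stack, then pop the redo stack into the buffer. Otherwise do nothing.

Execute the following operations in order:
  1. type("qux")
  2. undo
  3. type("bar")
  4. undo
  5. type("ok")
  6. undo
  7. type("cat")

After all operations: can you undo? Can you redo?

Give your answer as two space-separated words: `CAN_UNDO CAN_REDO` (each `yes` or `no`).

Answer: yes no

Derivation:
After op 1 (type): buf='qux' undo_depth=1 redo_depth=0
After op 2 (undo): buf='(empty)' undo_depth=0 redo_depth=1
After op 3 (type): buf='bar' undo_depth=1 redo_depth=0
After op 4 (undo): buf='(empty)' undo_depth=0 redo_depth=1
After op 5 (type): buf='ok' undo_depth=1 redo_depth=0
After op 6 (undo): buf='(empty)' undo_depth=0 redo_depth=1
After op 7 (type): buf='cat' undo_depth=1 redo_depth=0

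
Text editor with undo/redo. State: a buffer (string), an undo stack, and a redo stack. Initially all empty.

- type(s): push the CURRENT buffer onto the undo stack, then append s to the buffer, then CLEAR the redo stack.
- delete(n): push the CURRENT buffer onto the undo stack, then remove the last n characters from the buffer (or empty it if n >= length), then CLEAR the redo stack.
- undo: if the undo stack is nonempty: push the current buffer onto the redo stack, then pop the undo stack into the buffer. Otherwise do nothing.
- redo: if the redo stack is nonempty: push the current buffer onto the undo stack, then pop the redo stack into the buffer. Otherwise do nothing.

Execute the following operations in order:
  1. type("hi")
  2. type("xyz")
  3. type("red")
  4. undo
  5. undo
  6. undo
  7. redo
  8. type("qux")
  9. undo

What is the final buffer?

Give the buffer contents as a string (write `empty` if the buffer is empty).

Answer: hi

Derivation:
After op 1 (type): buf='hi' undo_depth=1 redo_depth=0
After op 2 (type): buf='hixyz' undo_depth=2 redo_depth=0
After op 3 (type): buf='hixyzred' undo_depth=3 redo_depth=0
After op 4 (undo): buf='hixyz' undo_depth=2 redo_depth=1
After op 5 (undo): buf='hi' undo_depth=1 redo_depth=2
After op 6 (undo): buf='(empty)' undo_depth=0 redo_depth=3
After op 7 (redo): buf='hi' undo_depth=1 redo_depth=2
After op 8 (type): buf='hiqux' undo_depth=2 redo_depth=0
After op 9 (undo): buf='hi' undo_depth=1 redo_depth=1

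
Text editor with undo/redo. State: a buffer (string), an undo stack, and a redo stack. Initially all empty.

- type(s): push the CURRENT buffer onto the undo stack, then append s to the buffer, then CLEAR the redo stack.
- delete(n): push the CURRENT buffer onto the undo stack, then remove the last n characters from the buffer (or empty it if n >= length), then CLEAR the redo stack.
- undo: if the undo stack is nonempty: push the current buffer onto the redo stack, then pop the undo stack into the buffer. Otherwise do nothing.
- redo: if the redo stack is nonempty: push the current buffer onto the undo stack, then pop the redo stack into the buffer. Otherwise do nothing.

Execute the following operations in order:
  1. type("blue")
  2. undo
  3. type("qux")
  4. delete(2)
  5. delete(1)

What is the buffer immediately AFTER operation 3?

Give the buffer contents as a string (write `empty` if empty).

Answer: qux

Derivation:
After op 1 (type): buf='blue' undo_depth=1 redo_depth=0
After op 2 (undo): buf='(empty)' undo_depth=0 redo_depth=1
After op 3 (type): buf='qux' undo_depth=1 redo_depth=0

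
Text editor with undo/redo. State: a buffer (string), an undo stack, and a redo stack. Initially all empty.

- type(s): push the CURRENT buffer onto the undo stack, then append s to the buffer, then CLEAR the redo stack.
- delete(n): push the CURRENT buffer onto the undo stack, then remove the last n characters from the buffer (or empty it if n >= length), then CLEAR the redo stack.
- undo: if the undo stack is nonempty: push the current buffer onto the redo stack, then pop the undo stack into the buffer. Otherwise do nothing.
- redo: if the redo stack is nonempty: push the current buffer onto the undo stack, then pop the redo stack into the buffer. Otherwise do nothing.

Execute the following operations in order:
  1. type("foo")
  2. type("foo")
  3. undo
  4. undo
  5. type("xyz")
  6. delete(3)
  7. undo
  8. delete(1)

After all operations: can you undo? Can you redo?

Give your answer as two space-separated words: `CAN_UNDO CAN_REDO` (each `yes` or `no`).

After op 1 (type): buf='foo' undo_depth=1 redo_depth=0
After op 2 (type): buf='foofoo' undo_depth=2 redo_depth=0
After op 3 (undo): buf='foo' undo_depth=1 redo_depth=1
After op 4 (undo): buf='(empty)' undo_depth=0 redo_depth=2
After op 5 (type): buf='xyz' undo_depth=1 redo_depth=0
After op 6 (delete): buf='(empty)' undo_depth=2 redo_depth=0
After op 7 (undo): buf='xyz' undo_depth=1 redo_depth=1
After op 8 (delete): buf='xy' undo_depth=2 redo_depth=0

Answer: yes no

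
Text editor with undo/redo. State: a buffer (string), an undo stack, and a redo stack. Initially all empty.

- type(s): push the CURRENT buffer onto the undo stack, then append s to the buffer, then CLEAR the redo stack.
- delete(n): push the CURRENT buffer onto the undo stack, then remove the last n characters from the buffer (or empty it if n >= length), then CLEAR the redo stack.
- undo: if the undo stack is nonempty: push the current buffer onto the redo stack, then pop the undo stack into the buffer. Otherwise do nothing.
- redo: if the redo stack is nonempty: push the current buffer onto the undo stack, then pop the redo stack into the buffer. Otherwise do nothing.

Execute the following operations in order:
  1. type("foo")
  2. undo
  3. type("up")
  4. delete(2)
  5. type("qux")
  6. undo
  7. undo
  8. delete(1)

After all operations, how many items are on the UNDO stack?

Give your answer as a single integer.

After op 1 (type): buf='foo' undo_depth=1 redo_depth=0
After op 2 (undo): buf='(empty)' undo_depth=0 redo_depth=1
After op 3 (type): buf='up' undo_depth=1 redo_depth=0
After op 4 (delete): buf='(empty)' undo_depth=2 redo_depth=0
After op 5 (type): buf='qux' undo_depth=3 redo_depth=0
After op 6 (undo): buf='(empty)' undo_depth=2 redo_depth=1
After op 7 (undo): buf='up' undo_depth=1 redo_depth=2
After op 8 (delete): buf='u' undo_depth=2 redo_depth=0

Answer: 2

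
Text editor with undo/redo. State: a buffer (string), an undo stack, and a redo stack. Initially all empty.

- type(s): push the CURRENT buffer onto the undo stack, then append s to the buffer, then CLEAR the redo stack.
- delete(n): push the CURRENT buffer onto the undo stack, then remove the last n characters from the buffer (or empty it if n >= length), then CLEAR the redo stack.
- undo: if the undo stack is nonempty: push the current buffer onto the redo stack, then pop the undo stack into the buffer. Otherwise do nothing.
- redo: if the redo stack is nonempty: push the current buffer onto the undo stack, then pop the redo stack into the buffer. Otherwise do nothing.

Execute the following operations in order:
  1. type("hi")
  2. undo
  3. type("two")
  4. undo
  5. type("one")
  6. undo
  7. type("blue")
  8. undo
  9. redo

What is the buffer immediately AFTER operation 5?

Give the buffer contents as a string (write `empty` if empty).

After op 1 (type): buf='hi' undo_depth=1 redo_depth=0
After op 2 (undo): buf='(empty)' undo_depth=0 redo_depth=1
After op 3 (type): buf='two' undo_depth=1 redo_depth=0
After op 4 (undo): buf='(empty)' undo_depth=0 redo_depth=1
After op 5 (type): buf='one' undo_depth=1 redo_depth=0

Answer: one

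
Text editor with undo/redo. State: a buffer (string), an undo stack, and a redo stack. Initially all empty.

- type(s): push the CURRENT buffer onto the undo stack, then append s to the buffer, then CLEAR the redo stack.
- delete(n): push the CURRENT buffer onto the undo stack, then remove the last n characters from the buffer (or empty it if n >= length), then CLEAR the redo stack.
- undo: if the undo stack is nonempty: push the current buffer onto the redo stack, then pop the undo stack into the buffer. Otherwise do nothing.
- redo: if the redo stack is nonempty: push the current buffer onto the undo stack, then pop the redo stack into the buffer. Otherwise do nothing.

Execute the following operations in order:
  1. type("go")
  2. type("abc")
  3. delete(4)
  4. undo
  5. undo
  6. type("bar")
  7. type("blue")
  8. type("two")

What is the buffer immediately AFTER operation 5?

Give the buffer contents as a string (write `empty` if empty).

After op 1 (type): buf='go' undo_depth=1 redo_depth=0
After op 2 (type): buf='goabc' undo_depth=2 redo_depth=0
After op 3 (delete): buf='g' undo_depth=3 redo_depth=0
After op 4 (undo): buf='goabc' undo_depth=2 redo_depth=1
After op 5 (undo): buf='go' undo_depth=1 redo_depth=2

Answer: go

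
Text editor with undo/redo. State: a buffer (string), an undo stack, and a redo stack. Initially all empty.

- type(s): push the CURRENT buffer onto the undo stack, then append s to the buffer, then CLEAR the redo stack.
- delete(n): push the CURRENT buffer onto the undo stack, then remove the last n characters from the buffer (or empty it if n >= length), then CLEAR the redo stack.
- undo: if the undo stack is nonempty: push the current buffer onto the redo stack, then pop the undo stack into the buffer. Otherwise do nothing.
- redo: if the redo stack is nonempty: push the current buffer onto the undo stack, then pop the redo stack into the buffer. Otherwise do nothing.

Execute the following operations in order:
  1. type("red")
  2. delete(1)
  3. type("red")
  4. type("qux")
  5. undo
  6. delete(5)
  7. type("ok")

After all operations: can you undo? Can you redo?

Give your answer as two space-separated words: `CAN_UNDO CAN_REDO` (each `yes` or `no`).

After op 1 (type): buf='red' undo_depth=1 redo_depth=0
After op 2 (delete): buf='re' undo_depth=2 redo_depth=0
After op 3 (type): buf='rered' undo_depth=3 redo_depth=0
After op 4 (type): buf='reredqux' undo_depth=4 redo_depth=0
After op 5 (undo): buf='rered' undo_depth=3 redo_depth=1
After op 6 (delete): buf='(empty)' undo_depth=4 redo_depth=0
After op 7 (type): buf='ok' undo_depth=5 redo_depth=0

Answer: yes no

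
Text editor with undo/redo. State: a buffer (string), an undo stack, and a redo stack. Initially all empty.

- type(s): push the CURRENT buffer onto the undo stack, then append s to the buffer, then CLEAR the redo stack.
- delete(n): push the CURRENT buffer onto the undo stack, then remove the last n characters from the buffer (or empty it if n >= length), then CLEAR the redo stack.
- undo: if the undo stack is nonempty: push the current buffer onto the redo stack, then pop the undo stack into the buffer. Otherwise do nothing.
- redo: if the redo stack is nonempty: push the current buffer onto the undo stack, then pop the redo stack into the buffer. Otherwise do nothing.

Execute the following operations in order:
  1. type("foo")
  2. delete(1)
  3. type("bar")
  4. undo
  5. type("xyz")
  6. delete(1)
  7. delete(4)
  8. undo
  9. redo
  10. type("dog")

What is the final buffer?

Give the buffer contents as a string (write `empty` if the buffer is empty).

Answer: dog

Derivation:
After op 1 (type): buf='foo' undo_depth=1 redo_depth=0
After op 2 (delete): buf='fo' undo_depth=2 redo_depth=0
After op 3 (type): buf='fobar' undo_depth=3 redo_depth=0
After op 4 (undo): buf='fo' undo_depth=2 redo_depth=1
After op 5 (type): buf='foxyz' undo_depth=3 redo_depth=0
After op 6 (delete): buf='foxy' undo_depth=4 redo_depth=0
After op 7 (delete): buf='(empty)' undo_depth=5 redo_depth=0
After op 8 (undo): buf='foxy' undo_depth=4 redo_depth=1
After op 9 (redo): buf='(empty)' undo_depth=5 redo_depth=0
After op 10 (type): buf='dog' undo_depth=6 redo_depth=0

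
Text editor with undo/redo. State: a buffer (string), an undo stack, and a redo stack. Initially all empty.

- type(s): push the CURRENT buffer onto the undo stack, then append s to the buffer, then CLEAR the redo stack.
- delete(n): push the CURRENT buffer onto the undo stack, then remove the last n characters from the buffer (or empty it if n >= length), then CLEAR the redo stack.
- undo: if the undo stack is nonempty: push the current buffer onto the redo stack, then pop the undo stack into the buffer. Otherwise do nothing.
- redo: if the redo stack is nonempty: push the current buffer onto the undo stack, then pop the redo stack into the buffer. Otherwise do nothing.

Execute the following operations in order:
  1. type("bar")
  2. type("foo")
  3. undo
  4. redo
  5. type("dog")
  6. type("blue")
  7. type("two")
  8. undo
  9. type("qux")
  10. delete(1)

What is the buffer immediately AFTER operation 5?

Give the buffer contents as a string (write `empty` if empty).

Answer: barfoodog

Derivation:
After op 1 (type): buf='bar' undo_depth=1 redo_depth=0
After op 2 (type): buf='barfoo' undo_depth=2 redo_depth=0
After op 3 (undo): buf='bar' undo_depth=1 redo_depth=1
After op 4 (redo): buf='barfoo' undo_depth=2 redo_depth=0
After op 5 (type): buf='barfoodog' undo_depth=3 redo_depth=0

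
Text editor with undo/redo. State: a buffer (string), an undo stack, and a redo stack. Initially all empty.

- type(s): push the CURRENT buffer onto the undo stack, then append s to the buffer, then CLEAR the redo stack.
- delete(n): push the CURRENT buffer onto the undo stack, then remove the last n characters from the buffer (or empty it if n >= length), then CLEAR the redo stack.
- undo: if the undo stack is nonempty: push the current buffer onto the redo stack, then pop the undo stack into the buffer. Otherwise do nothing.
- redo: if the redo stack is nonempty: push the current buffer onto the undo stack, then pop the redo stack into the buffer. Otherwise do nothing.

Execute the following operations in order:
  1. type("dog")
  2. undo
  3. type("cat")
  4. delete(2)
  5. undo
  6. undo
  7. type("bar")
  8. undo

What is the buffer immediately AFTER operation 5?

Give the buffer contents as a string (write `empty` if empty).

After op 1 (type): buf='dog' undo_depth=1 redo_depth=0
After op 2 (undo): buf='(empty)' undo_depth=0 redo_depth=1
After op 3 (type): buf='cat' undo_depth=1 redo_depth=0
After op 4 (delete): buf='c' undo_depth=2 redo_depth=0
After op 5 (undo): buf='cat' undo_depth=1 redo_depth=1

Answer: cat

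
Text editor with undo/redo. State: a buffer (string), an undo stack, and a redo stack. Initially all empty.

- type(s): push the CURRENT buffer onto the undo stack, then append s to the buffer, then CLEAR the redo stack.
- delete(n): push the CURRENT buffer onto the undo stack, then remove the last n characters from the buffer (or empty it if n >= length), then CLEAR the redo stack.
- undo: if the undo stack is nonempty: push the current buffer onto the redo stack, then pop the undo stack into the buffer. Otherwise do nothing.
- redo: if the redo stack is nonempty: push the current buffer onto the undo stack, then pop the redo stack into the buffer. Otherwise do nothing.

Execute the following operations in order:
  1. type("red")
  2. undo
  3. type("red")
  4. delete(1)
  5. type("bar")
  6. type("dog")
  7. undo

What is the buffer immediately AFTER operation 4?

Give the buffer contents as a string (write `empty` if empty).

Answer: re

Derivation:
After op 1 (type): buf='red' undo_depth=1 redo_depth=0
After op 2 (undo): buf='(empty)' undo_depth=0 redo_depth=1
After op 3 (type): buf='red' undo_depth=1 redo_depth=0
After op 4 (delete): buf='re' undo_depth=2 redo_depth=0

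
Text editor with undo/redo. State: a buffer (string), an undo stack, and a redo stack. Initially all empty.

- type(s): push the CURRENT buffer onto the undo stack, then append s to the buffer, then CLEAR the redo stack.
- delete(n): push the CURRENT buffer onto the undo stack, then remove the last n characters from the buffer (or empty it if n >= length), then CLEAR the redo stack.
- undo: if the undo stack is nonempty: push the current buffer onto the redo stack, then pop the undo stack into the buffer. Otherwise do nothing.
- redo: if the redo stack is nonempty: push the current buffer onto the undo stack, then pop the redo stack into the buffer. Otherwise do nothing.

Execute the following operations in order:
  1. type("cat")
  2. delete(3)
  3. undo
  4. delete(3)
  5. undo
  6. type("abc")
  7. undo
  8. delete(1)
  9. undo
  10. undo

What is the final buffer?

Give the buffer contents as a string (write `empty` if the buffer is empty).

Answer: empty

Derivation:
After op 1 (type): buf='cat' undo_depth=1 redo_depth=0
After op 2 (delete): buf='(empty)' undo_depth=2 redo_depth=0
After op 3 (undo): buf='cat' undo_depth=1 redo_depth=1
After op 4 (delete): buf='(empty)' undo_depth=2 redo_depth=0
After op 5 (undo): buf='cat' undo_depth=1 redo_depth=1
After op 6 (type): buf='catabc' undo_depth=2 redo_depth=0
After op 7 (undo): buf='cat' undo_depth=1 redo_depth=1
After op 8 (delete): buf='ca' undo_depth=2 redo_depth=0
After op 9 (undo): buf='cat' undo_depth=1 redo_depth=1
After op 10 (undo): buf='(empty)' undo_depth=0 redo_depth=2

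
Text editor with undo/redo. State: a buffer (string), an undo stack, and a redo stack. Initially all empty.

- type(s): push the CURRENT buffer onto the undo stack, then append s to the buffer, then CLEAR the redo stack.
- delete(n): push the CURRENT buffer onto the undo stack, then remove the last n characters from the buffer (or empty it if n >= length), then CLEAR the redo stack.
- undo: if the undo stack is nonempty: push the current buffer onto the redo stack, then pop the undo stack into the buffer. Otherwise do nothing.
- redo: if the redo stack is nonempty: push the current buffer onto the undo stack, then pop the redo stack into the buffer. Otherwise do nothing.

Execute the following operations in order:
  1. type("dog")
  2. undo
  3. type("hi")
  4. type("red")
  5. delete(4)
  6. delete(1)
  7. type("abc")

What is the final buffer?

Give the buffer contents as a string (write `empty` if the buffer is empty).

After op 1 (type): buf='dog' undo_depth=1 redo_depth=0
After op 2 (undo): buf='(empty)' undo_depth=0 redo_depth=1
After op 3 (type): buf='hi' undo_depth=1 redo_depth=0
After op 4 (type): buf='hired' undo_depth=2 redo_depth=0
After op 5 (delete): buf='h' undo_depth=3 redo_depth=0
After op 6 (delete): buf='(empty)' undo_depth=4 redo_depth=0
After op 7 (type): buf='abc' undo_depth=5 redo_depth=0

Answer: abc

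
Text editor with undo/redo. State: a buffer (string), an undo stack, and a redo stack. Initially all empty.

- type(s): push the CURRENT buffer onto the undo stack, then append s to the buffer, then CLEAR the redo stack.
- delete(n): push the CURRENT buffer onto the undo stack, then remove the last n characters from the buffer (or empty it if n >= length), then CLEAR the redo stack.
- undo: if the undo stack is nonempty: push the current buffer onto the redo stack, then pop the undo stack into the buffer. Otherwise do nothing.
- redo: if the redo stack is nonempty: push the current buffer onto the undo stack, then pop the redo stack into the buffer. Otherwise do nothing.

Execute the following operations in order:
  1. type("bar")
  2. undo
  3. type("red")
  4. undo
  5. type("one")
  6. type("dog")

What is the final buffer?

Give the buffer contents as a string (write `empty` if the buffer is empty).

After op 1 (type): buf='bar' undo_depth=1 redo_depth=0
After op 2 (undo): buf='(empty)' undo_depth=0 redo_depth=1
After op 3 (type): buf='red' undo_depth=1 redo_depth=0
After op 4 (undo): buf='(empty)' undo_depth=0 redo_depth=1
After op 5 (type): buf='one' undo_depth=1 redo_depth=0
After op 6 (type): buf='onedog' undo_depth=2 redo_depth=0

Answer: onedog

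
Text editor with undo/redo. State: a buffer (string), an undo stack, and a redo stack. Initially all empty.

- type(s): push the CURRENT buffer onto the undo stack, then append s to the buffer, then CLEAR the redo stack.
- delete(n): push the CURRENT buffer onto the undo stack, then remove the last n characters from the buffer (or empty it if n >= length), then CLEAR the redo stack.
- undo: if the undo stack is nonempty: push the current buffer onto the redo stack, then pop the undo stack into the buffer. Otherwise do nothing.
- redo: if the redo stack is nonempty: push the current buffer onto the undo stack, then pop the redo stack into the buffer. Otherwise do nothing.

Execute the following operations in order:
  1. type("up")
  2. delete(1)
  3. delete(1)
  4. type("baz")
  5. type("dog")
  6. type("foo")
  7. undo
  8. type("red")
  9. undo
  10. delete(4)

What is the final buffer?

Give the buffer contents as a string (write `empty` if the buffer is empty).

Answer: ba

Derivation:
After op 1 (type): buf='up' undo_depth=1 redo_depth=0
After op 2 (delete): buf='u' undo_depth=2 redo_depth=0
After op 3 (delete): buf='(empty)' undo_depth=3 redo_depth=0
After op 4 (type): buf='baz' undo_depth=4 redo_depth=0
After op 5 (type): buf='bazdog' undo_depth=5 redo_depth=0
After op 6 (type): buf='bazdogfoo' undo_depth=6 redo_depth=0
After op 7 (undo): buf='bazdog' undo_depth=5 redo_depth=1
After op 8 (type): buf='bazdogred' undo_depth=6 redo_depth=0
After op 9 (undo): buf='bazdog' undo_depth=5 redo_depth=1
After op 10 (delete): buf='ba' undo_depth=6 redo_depth=0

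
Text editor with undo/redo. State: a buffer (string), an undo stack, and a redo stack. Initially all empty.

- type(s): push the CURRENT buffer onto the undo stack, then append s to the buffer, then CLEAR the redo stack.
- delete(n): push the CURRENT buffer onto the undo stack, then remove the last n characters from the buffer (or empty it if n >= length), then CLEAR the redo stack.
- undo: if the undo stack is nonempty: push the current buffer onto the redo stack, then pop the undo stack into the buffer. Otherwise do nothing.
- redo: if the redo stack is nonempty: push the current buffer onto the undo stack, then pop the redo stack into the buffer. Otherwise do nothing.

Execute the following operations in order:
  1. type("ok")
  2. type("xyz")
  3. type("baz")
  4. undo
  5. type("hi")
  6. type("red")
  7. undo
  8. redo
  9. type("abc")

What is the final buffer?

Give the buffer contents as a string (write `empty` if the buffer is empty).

After op 1 (type): buf='ok' undo_depth=1 redo_depth=0
After op 2 (type): buf='okxyz' undo_depth=2 redo_depth=0
After op 3 (type): buf='okxyzbaz' undo_depth=3 redo_depth=0
After op 4 (undo): buf='okxyz' undo_depth=2 redo_depth=1
After op 5 (type): buf='okxyzhi' undo_depth=3 redo_depth=0
After op 6 (type): buf='okxyzhired' undo_depth=4 redo_depth=0
After op 7 (undo): buf='okxyzhi' undo_depth=3 redo_depth=1
After op 8 (redo): buf='okxyzhired' undo_depth=4 redo_depth=0
After op 9 (type): buf='okxyzhiredabc' undo_depth=5 redo_depth=0

Answer: okxyzhiredabc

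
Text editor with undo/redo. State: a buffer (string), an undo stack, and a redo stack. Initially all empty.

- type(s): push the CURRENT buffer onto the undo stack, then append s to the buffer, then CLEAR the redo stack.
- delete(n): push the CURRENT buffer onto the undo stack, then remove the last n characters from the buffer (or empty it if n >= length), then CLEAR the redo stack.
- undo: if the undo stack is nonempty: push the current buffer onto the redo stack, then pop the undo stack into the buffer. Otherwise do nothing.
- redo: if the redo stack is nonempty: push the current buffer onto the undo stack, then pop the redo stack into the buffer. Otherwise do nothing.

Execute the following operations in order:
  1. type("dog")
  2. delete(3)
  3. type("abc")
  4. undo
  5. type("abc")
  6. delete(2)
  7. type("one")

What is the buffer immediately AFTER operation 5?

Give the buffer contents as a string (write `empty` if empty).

Answer: abc

Derivation:
After op 1 (type): buf='dog' undo_depth=1 redo_depth=0
After op 2 (delete): buf='(empty)' undo_depth=2 redo_depth=0
After op 3 (type): buf='abc' undo_depth=3 redo_depth=0
After op 4 (undo): buf='(empty)' undo_depth=2 redo_depth=1
After op 5 (type): buf='abc' undo_depth=3 redo_depth=0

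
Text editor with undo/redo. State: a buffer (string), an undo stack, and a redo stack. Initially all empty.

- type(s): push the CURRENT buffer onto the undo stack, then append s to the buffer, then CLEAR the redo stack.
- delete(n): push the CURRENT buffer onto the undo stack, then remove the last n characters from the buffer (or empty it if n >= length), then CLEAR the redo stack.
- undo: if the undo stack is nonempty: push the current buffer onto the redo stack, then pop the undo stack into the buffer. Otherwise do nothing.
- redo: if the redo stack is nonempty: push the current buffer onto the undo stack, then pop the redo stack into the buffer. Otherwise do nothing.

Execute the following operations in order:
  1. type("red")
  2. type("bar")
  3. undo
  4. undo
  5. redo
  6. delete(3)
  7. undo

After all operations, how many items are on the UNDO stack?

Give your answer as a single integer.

Answer: 1

Derivation:
After op 1 (type): buf='red' undo_depth=1 redo_depth=0
After op 2 (type): buf='redbar' undo_depth=2 redo_depth=0
After op 3 (undo): buf='red' undo_depth=1 redo_depth=1
After op 4 (undo): buf='(empty)' undo_depth=0 redo_depth=2
After op 5 (redo): buf='red' undo_depth=1 redo_depth=1
After op 6 (delete): buf='(empty)' undo_depth=2 redo_depth=0
After op 7 (undo): buf='red' undo_depth=1 redo_depth=1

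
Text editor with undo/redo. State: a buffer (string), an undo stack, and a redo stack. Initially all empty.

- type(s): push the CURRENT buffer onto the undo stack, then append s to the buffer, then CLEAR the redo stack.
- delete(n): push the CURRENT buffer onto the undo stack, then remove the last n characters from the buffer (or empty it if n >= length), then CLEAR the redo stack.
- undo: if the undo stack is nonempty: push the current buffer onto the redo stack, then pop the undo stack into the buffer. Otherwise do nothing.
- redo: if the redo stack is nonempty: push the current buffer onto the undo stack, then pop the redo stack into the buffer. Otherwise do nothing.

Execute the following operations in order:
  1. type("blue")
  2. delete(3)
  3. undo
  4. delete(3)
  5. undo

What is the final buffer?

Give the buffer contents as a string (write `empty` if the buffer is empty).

After op 1 (type): buf='blue' undo_depth=1 redo_depth=0
After op 2 (delete): buf='b' undo_depth=2 redo_depth=0
After op 3 (undo): buf='blue' undo_depth=1 redo_depth=1
After op 4 (delete): buf='b' undo_depth=2 redo_depth=0
After op 5 (undo): buf='blue' undo_depth=1 redo_depth=1

Answer: blue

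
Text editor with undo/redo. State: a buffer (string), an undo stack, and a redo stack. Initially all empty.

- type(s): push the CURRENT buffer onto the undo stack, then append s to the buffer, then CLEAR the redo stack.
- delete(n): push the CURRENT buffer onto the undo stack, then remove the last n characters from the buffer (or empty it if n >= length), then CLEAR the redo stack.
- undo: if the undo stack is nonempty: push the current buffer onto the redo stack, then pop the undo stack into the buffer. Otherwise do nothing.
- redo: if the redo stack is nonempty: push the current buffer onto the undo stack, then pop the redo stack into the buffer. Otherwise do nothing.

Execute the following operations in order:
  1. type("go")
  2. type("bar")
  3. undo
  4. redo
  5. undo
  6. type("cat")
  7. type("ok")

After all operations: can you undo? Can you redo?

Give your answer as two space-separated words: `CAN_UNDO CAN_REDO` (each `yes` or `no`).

Answer: yes no

Derivation:
After op 1 (type): buf='go' undo_depth=1 redo_depth=0
After op 2 (type): buf='gobar' undo_depth=2 redo_depth=0
After op 3 (undo): buf='go' undo_depth=1 redo_depth=1
After op 4 (redo): buf='gobar' undo_depth=2 redo_depth=0
After op 5 (undo): buf='go' undo_depth=1 redo_depth=1
After op 6 (type): buf='gocat' undo_depth=2 redo_depth=0
After op 7 (type): buf='gocatok' undo_depth=3 redo_depth=0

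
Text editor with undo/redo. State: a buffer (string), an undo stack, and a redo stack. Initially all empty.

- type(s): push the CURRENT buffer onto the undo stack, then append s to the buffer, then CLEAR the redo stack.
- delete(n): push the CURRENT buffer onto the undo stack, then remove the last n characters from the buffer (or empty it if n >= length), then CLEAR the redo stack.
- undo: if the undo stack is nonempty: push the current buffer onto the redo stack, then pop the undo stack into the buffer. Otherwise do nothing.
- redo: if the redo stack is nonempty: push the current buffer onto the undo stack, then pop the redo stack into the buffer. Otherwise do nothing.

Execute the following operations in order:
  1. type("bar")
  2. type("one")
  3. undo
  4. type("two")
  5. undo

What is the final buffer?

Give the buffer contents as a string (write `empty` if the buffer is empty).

After op 1 (type): buf='bar' undo_depth=1 redo_depth=0
After op 2 (type): buf='barone' undo_depth=2 redo_depth=0
After op 3 (undo): buf='bar' undo_depth=1 redo_depth=1
After op 4 (type): buf='bartwo' undo_depth=2 redo_depth=0
After op 5 (undo): buf='bar' undo_depth=1 redo_depth=1

Answer: bar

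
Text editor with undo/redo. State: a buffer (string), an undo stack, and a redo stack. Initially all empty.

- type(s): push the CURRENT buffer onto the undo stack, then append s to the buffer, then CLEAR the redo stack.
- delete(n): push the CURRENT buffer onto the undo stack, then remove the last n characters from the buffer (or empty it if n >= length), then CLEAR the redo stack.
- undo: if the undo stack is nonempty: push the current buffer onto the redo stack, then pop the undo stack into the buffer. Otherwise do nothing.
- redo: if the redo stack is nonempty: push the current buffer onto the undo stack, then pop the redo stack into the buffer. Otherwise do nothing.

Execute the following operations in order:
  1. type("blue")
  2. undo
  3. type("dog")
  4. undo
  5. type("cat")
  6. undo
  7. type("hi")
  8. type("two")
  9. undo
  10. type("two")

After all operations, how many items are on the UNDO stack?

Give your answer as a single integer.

Answer: 2

Derivation:
After op 1 (type): buf='blue' undo_depth=1 redo_depth=0
After op 2 (undo): buf='(empty)' undo_depth=0 redo_depth=1
After op 3 (type): buf='dog' undo_depth=1 redo_depth=0
After op 4 (undo): buf='(empty)' undo_depth=0 redo_depth=1
After op 5 (type): buf='cat' undo_depth=1 redo_depth=0
After op 6 (undo): buf='(empty)' undo_depth=0 redo_depth=1
After op 7 (type): buf='hi' undo_depth=1 redo_depth=0
After op 8 (type): buf='hitwo' undo_depth=2 redo_depth=0
After op 9 (undo): buf='hi' undo_depth=1 redo_depth=1
After op 10 (type): buf='hitwo' undo_depth=2 redo_depth=0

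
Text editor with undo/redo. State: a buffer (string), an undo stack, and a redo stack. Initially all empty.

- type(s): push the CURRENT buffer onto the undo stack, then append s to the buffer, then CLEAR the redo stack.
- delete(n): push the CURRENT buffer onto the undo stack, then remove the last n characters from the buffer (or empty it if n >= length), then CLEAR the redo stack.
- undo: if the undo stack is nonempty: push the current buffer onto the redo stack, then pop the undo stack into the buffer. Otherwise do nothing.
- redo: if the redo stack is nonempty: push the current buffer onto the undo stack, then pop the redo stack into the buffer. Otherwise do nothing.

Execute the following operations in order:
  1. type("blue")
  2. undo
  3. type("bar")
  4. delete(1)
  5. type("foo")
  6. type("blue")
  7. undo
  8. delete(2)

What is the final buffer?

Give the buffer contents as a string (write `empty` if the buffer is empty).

Answer: baf

Derivation:
After op 1 (type): buf='blue' undo_depth=1 redo_depth=0
After op 2 (undo): buf='(empty)' undo_depth=0 redo_depth=1
After op 3 (type): buf='bar' undo_depth=1 redo_depth=0
After op 4 (delete): buf='ba' undo_depth=2 redo_depth=0
After op 5 (type): buf='bafoo' undo_depth=3 redo_depth=0
After op 6 (type): buf='bafooblue' undo_depth=4 redo_depth=0
After op 7 (undo): buf='bafoo' undo_depth=3 redo_depth=1
After op 8 (delete): buf='baf' undo_depth=4 redo_depth=0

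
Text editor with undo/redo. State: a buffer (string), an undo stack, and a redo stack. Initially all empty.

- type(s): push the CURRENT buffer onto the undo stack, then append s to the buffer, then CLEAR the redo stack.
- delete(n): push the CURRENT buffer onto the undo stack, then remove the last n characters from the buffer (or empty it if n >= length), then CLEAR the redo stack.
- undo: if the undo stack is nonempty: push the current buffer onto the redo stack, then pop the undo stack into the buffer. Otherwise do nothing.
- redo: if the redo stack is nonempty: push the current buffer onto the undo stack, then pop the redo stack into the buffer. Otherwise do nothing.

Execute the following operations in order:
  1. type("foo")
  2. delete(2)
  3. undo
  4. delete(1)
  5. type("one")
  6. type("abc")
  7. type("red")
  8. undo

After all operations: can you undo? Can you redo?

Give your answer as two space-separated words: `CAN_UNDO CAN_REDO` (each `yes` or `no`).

Answer: yes yes

Derivation:
After op 1 (type): buf='foo' undo_depth=1 redo_depth=0
After op 2 (delete): buf='f' undo_depth=2 redo_depth=0
After op 3 (undo): buf='foo' undo_depth=1 redo_depth=1
After op 4 (delete): buf='fo' undo_depth=2 redo_depth=0
After op 5 (type): buf='foone' undo_depth=3 redo_depth=0
After op 6 (type): buf='fooneabc' undo_depth=4 redo_depth=0
After op 7 (type): buf='fooneabcred' undo_depth=5 redo_depth=0
After op 8 (undo): buf='fooneabc' undo_depth=4 redo_depth=1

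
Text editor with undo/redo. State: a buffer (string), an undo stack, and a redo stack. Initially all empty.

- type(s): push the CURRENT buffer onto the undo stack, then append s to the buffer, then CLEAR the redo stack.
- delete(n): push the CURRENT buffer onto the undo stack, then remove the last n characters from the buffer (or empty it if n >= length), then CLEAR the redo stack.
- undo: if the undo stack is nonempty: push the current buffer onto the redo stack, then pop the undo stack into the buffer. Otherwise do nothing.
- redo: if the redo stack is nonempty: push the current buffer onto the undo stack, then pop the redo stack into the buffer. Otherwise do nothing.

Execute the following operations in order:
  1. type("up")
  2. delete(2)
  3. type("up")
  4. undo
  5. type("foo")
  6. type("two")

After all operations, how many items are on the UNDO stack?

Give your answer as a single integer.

After op 1 (type): buf='up' undo_depth=1 redo_depth=0
After op 2 (delete): buf='(empty)' undo_depth=2 redo_depth=0
After op 3 (type): buf='up' undo_depth=3 redo_depth=0
After op 4 (undo): buf='(empty)' undo_depth=2 redo_depth=1
After op 5 (type): buf='foo' undo_depth=3 redo_depth=0
After op 6 (type): buf='footwo' undo_depth=4 redo_depth=0

Answer: 4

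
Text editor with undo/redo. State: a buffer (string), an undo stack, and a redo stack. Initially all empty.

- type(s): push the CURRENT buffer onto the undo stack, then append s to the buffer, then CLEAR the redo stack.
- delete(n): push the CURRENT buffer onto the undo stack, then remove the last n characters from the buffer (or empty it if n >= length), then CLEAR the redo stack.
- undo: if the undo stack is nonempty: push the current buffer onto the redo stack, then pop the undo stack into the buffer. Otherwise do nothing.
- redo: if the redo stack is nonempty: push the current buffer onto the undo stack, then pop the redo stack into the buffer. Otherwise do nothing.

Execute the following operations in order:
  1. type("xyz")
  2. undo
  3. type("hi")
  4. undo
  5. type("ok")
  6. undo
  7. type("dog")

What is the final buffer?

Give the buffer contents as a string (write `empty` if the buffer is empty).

Answer: dog

Derivation:
After op 1 (type): buf='xyz' undo_depth=1 redo_depth=0
After op 2 (undo): buf='(empty)' undo_depth=0 redo_depth=1
After op 3 (type): buf='hi' undo_depth=1 redo_depth=0
After op 4 (undo): buf='(empty)' undo_depth=0 redo_depth=1
After op 5 (type): buf='ok' undo_depth=1 redo_depth=0
After op 6 (undo): buf='(empty)' undo_depth=0 redo_depth=1
After op 7 (type): buf='dog' undo_depth=1 redo_depth=0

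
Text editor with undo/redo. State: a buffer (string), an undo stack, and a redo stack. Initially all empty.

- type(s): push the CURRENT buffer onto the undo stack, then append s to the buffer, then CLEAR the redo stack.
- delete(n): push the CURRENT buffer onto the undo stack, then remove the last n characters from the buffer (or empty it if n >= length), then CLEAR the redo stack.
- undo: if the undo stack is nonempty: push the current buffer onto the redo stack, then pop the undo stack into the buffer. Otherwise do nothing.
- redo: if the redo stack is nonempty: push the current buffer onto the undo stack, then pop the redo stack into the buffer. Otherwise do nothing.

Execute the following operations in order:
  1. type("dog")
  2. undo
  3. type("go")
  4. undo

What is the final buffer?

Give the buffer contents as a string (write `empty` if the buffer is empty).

Answer: empty

Derivation:
After op 1 (type): buf='dog' undo_depth=1 redo_depth=0
After op 2 (undo): buf='(empty)' undo_depth=0 redo_depth=1
After op 3 (type): buf='go' undo_depth=1 redo_depth=0
After op 4 (undo): buf='(empty)' undo_depth=0 redo_depth=1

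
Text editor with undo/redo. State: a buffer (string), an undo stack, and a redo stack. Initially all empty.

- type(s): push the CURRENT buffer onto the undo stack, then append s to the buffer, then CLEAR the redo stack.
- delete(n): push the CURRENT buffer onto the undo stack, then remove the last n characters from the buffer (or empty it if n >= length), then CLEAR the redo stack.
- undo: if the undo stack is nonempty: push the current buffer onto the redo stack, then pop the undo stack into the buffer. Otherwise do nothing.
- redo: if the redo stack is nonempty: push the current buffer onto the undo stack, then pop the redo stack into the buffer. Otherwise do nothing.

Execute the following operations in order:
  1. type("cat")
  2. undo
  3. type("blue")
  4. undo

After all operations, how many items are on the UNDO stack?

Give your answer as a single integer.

After op 1 (type): buf='cat' undo_depth=1 redo_depth=0
After op 2 (undo): buf='(empty)' undo_depth=0 redo_depth=1
After op 3 (type): buf='blue' undo_depth=1 redo_depth=0
After op 4 (undo): buf='(empty)' undo_depth=0 redo_depth=1

Answer: 0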